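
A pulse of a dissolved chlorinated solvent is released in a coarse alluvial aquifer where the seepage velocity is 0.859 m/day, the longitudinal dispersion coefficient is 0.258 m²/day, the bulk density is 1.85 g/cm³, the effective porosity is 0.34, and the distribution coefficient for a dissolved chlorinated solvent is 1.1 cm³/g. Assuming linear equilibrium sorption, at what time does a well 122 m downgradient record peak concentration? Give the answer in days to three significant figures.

990 days

Retardation factor R = 1 + ρ_b·K_d/n = 1 + 1.85 × 1.1/0.34 = 6.985.
Sorption retards both mechanisms: v_R = v/R = 0.1230 m/day, D_R = D/R = 0.03694 m²/day.
Peak time from v_R²t² + 2D_R t − x² = 0: t = (√(D_R² + v_R²x²) − D_R)/v_R².
√(D_R² + v_R²x²) = √(0.03694² + 0.1230² × 122²) = 15.01; v_R² = 0.01513.
t = (15.01 − 0.03694)/0.01513 = 990 days.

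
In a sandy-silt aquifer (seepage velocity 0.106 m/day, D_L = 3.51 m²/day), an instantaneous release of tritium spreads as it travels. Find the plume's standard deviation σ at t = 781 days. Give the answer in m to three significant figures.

Dispersive spreading gives a Gaussian with σ² = 2Dt; advection only shifts the center.
σ = √(2 × 3.51 × 781) = 74.0 m.

74.0 m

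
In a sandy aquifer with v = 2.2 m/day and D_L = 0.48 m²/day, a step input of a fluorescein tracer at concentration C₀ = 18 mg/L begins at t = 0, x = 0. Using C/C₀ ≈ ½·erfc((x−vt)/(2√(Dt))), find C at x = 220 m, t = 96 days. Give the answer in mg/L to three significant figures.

For a continuous step input, C/C₀ ≈ ½·erfc((x−vt)/(2√(Dt))).
vt = 2.2 × 96 = 211.2 m and 2√(Dt) = 2√(0.48 × 96) = 13.58 m.
Argument (x−vt)/(2√(Dt)) = (220 − 211.2)/13.58 = 0.6480; ½·erfc(0.6480) = 0.1797.
C = 18 × 0.1797 = 3.23 mg/L.

3.23 mg/L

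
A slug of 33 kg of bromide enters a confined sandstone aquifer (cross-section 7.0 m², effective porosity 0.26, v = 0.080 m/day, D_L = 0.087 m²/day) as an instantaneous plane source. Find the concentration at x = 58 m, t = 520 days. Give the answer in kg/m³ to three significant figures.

0.172 kg/m³

For an instantaneous plane source, C(x,t) = M/(n_e·A·√(4πDt)) · exp(−(x−vt)²/(4Dt)), with n_e·A the pore (flow) area.
Plume center vt = 0.080 × 520 = 41.6 m, so the well at 58 m is 16.4 m downgradient of the peak.
√(4πDt) = 23.84 m, giving peak height M/(n_e·A·√(4πDt)) = 33/(0.26 × 7.0 × 23.84) = 0.7606 kg/m³.
(x−vt)²/(4Dt) = (16.4)²/(4 × 0.087 × 520) = 1.486; exp(−1.486) = 0.2263.
C = 0.7606 × 0.2263 = 0.172 kg/m³.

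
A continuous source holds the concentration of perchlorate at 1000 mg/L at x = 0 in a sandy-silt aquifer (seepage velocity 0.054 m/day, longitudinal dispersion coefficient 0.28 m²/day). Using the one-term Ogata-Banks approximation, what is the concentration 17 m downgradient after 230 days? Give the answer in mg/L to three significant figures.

For a continuous step input, C/C₀ ≈ ½·erfc((x−vt)/(2√(Dt))).
vt = 0.054 × 230 = 12.42 m and 2√(Dt) = 2√(0.28 × 230) = 16.05 m.
Argument (x−vt)/(2√(Dt)) = (17 − 12.42)/16.05 = 0.2854; ½·erfc(0.2854) = 0.3432.
C = 1000 × 0.3432 = 343 mg/L.

343 mg/L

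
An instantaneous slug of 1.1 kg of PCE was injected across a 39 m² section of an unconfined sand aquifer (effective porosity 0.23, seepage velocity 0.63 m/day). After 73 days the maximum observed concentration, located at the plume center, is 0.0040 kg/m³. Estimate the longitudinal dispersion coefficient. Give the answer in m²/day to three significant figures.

1.02 m²/day

At the plume center C_max = M/(n_e·A·√(4πDt)), so D = M²/(4πt·(n_e·A·C_max)²).
n_e·A·C_max = 0.23 × 39 × 0.0040 = 0.03588 kg/m.
D = 1.1²/(4π × 73 × 0.03588²) = 1.02 m²/day.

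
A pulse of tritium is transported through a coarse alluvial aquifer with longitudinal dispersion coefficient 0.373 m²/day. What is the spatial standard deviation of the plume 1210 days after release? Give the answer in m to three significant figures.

30.0 m

Dispersive spreading gives a Gaussian with σ² = 2Dt; advection only shifts the center.
σ = √(2 × 0.373 × 1210) = 30.0 m.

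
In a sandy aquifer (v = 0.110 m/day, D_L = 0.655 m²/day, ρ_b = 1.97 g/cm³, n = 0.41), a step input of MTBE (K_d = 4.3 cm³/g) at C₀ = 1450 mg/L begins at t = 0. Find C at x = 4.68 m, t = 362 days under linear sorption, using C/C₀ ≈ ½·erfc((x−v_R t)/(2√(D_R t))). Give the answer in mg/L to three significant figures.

394 mg/L

Retardation factor R = 1 + ρ_b·K_d/n = 1 + 1.97 × 4.3/0.41 = 21.66.
Sorption retards both mechanisms: v_R = v/R = 0.005078 m/day, D_R = D/R = 0.03024 m²/day.
v_R·t = 0.005078 × 362 = 1.838236 m; 2√(D_R t) = 6.617 m; argument = (4.68 − 1.838236)/6.617 = 0.4295.
C = C₀ × ½·erfc(0.4295) = 1450 × 0.2718 = 394 mg/L.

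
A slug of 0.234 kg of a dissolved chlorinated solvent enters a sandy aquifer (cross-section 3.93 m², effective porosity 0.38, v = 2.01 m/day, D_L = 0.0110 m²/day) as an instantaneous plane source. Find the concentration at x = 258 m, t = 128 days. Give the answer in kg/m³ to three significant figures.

0.0340 kg/m³

For an instantaneous plane source, C(x,t) = M/(n_e·A·√(4πDt)) · exp(−(x−vt)²/(4Dt)), with n_e·A the pore (flow) area.
Plume center vt = 2.01 × 128 = 257.28 m, so the well at 258 m is 0.72 m downgradient of the peak.
√(4πDt) = 4.206 m, giving peak height M/(n_e·A·√(4πDt)) = 0.234/(0.38 × 3.93 × 4.206) = 0.03725 kg/m³.
(x−vt)²/(4Dt) = (0.72)²/(4 × 0.0110 × 128) = 0.09205; exp(−0.09205) = 0.9121.
C = 0.03725 × 0.9121 = 0.0340 kg/m³.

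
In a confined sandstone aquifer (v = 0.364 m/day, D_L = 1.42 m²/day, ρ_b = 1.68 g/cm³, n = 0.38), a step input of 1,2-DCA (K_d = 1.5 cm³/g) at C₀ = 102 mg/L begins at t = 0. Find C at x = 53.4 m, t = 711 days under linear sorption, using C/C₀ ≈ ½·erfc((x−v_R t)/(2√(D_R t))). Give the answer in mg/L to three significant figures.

Retardation factor R = 1 + ρ_b·K_d/n = 1 + 1.68 × 1.5/0.38 = 7.632.
Sorption retards both mechanisms: v_R = v/R = 0.04769 m/day, D_R = D/R = 0.1861 m²/day.
v_R·t = 0.04769 × 711 = 33.90759 m; 2√(D_R t) = 23.01 m; argument = (53.4 − 33.90759)/23.01 = 0.8471.
C = C₀ × ½·erfc(0.8471) = 102 × 0.1155 = 11.8 mg/L.

11.8 mg/L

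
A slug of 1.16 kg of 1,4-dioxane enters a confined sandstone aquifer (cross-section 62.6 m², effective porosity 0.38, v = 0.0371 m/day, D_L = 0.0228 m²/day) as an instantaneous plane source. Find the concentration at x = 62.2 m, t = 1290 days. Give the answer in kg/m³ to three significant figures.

0.000442 kg/m³

For an instantaneous plane source, C(x,t) = M/(n_e·A·√(4πDt)) · exp(−(x−vt)²/(4Dt)), with n_e·A the pore (flow) area.
Plume center vt = 0.0371 × 1290 = 47.859 m, so the well at 62.2 m is 14.341 m downgradient of the peak.
√(4πDt) = 19.23 m, giving peak height M/(n_e·A·√(4πDt)) = 1.16/(0.38 × 62.6 × 19.23) = 0.002536 kg/m³.
(x−vt)²/(4Dt) = (14.341)²/(4 × 0.0228 × 1290) = 1.748; exp(−1.748) = 0.1741.
C = 0.002536 × 0.1741 = 0.000442 kg/m³.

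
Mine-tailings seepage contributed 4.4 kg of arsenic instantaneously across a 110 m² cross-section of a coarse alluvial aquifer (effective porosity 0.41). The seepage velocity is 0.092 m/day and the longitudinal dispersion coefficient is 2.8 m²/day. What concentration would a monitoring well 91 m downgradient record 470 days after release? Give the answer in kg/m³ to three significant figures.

0.000492 kg/m³

For an instantaneous plane source, C(x,t) = M/(n_e·A·√(4πDt)) · exp(−(x−vt)²/(4Dt)), with n_e·A the pore (flow) area.
Plume center vt = 0.092 × 470 = 43.24 m, so the well at 91 m is 47.76 m downgradient of the peak.
√(4πDt) = 128.6 m, giving peak height M/(n_e·A·√(4πDt)) = 4.4/(0.41 × 110 × 128.6) = 0.0007586 kg/m³.
(x−vt)²/(4Dt) = (47.76)²/(4 × 2.8 × 470) = 0.4333; exp(−0.4333) = 0.6484.
C = 0.0007586 × 0.6484 = 0.000492 kg/m³.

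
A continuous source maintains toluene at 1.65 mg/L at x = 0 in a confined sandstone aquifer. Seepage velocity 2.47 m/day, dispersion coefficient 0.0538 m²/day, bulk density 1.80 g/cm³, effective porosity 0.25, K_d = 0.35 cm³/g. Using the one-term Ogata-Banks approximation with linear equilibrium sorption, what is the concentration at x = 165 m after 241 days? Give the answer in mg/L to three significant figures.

Retardation factor R = 1 + ρ_b·K_d/n = 1 + 1.80 × 0.35/0.25 = 3.520.
Sorption retards both mechanisms: v_R = v/R = 0.7017 m/day, D_R = D/R = 0.01528 m²/day.
v_R·t = 0.7017 × 241 = 169.1097 m; 2√(D_R t) = 3.838 m; argument = (165 − 169.1097)/3.838 = -1.071.
C = C₀ × ½·erfc(-1.071) = 1.65 × 0.9351 = 1.54 mg/L.

1.54 mg/L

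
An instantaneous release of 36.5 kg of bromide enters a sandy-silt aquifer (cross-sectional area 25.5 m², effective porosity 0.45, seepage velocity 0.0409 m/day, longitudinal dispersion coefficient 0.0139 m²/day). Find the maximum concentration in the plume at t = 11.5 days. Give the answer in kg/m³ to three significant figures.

2.24 kg/m³

The peak of an instantaneous 1D plume sits at x = vt; there the Gaussian factor is 1 and C_max = M/(n_e·A·√(4πDt)), where n_e·A is the pore area the mass is dissolved in.
√(4πDt) = √(4π × 0.0139 × 11.5) = 1.417 m, so C_max = 36.5/(0.45 × 25.5 × 1.417) = 2.24 kg/m³.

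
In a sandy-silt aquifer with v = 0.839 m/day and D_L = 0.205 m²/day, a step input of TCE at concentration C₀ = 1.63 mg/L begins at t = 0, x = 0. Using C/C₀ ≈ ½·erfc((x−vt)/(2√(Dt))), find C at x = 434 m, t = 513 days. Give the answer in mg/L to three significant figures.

For a continuous step input, C/C₀ ≈ ½·erfc((x−vt)/(2√(Dt))).
vt = 0.839 × 513 = 430.407 m and 2√(Dt) = 2√(0.205 × 513) = 20.51 m.
Argument (x−vt)/(2√(Dt)) = (434 − 430.407)/20.51 = 0.1752; ½·erfc(0.1752) = 0.4022.
C = 1.63 × 0.4022 = 0.656 mg/L.

0.656 mg/L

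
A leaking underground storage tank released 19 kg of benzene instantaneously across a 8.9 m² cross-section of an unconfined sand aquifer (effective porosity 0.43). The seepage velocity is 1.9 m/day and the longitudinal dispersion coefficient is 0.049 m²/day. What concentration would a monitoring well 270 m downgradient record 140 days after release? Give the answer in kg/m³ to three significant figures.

For an instantaneous plane source, C(x,t) = M/(n_e·A·√(4πDt)) · exp(−(x−vt)²/(4Dt)), with n_e·A the pore (flow) area.
Plume center vt = 1.9 × 140 = 266 m, so the well at 270 m is 4 m downgradient of the peak.
√(4πDt) = 9.285 m, giving peak height M/(n_e·A·√(4πDt)) = 19/(0.43 × 8.9 × 9.285) = 0.5347 kg/m³.
(x−vt)²/(4Dt) = (4)²/(4 × 0.049 × 140) = 0.5831; exp(−0.5831) = 0.5582.
C = 0.5347 × 0.5582 = 0.298 kg/m³.

0.298 kg/m³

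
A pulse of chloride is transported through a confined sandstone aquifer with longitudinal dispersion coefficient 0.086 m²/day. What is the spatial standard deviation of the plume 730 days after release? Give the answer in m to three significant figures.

Dispersive spreading gives a Gaussian with σ² = 2Dt; advection only shifts the center.
σ = √(2 × 0.086 × 730) = 11.2 m.

11.2 m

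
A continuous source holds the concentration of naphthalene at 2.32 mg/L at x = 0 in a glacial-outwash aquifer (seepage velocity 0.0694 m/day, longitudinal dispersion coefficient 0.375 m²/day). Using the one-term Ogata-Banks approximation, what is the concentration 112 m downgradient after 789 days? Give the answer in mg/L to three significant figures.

For a continuous step input, C/C₀ ≈ ½·erfc((x−vt)/(2√(Dt))).
vt = 0.0694 × 789 = 54.7566 m and 2√(Dt) = 2√(0.375 × 789) = 34.40 m.
Argument (x−vt)/(2√(Dt)) = (112 − 54.7566)/34.40 = 1.664; ½·erfc(1.664) = 0.009305.
C = 2.32 × 0.009305 = 0.0216 mg/L.

0.0216 mg/L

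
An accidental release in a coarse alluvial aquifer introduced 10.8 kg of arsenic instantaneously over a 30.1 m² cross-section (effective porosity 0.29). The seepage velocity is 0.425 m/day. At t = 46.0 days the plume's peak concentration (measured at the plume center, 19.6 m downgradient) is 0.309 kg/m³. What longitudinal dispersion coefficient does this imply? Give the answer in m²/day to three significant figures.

At the plume center C_max = M/(n_e·A·√(4πDt)), so D = M²/(4πt·(n_e·A·C_max)²).
n_e·A·C_max = 0.29 × 30.1 × 0.309 = 2.697 kg/m.
D = 10.8²/(4π × 46.0 × 2.697²) = 0.0277 m²/day.

0.0277 m²/day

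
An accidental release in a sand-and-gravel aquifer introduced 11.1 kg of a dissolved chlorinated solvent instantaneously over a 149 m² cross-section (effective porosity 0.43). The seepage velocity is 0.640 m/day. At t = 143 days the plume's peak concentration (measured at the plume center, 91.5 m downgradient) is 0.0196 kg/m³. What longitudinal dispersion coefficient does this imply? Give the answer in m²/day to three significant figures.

At the plume center C_max = M/(n_e·A·√(4πDt)), so D = M²/(4πt·(n_e·A·C_max)²).
n_e·A·C_max = 0.43 × 149 × 0.0196 = 1.256 kg/m.
D = 11.1²/(4π × 143 × 1.256²) = 0.0435 m²/day.

0.0435 m²/day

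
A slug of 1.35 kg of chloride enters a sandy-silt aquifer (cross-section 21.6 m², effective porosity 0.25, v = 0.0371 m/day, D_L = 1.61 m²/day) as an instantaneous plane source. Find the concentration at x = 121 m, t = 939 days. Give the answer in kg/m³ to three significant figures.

0.000531 kg/m³

For an instantaneous plane source, C(x,t) = M/(n_e·A·√(4πDt)) · exp(−(x−vt)²/(4Dt)), with n_e·A the pore (flow) area.
Plume center vt = 0.0371 × 939 = 34.8369 m, so the well at 121 m is 86.1631 m downgradient of the peak.
√(4πDt) = 137.8 m, giving peak height M/(n_e·A·√(4πDt)) = 1.35/(0.25 × 21.6 × 137.8) = 0.001814 kg/m³.
(x−vt)²/(4Dt) = (86.1631)²/(4 × 1.61 × 939) = 1.228; exp(−1.228) = 0.2929.
C = 0.001814 × 0.2929 = 0.000531 kg/m³.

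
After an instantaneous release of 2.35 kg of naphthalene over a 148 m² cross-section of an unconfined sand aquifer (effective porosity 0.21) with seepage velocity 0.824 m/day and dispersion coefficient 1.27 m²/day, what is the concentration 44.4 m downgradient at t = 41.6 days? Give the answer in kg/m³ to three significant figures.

0.00181 kg/m³

For an instantaneous plane source, C(x,t) = M/(n_e·A·√(4πDt)) · exp(−(x−vt)²/(4Dt)), with n_e·A the pore (flow) area.
Plume center vt = 0.824 × 41.6 = 34.2784 m, so the well at 44.4 m is 10.1216 m downgradient of the peak.
√(4πDt) = 25.77 m, giving peak height M/(n_e·A·√(4πDt)) = 2.35/(0.21 × 148 × 25.77) = 0.002934 kg/m³.
(x−vt)²/(4Dt) = (10.1216)²/(4 × 1.27 × 41.6) = 0.4848; exp(−0.4848) = 0.6158.
C = 0.002934 × 0.6158 = 0.00181 kg/m³.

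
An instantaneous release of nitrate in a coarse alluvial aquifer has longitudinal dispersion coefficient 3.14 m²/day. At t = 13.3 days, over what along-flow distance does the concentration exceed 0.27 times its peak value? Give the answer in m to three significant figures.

The plume is Gaussian with σ = √(2Dt) = √(2 × 3.14 × 13.3) = 9.139 m.
C/C_peak = exp(−Δx²/(2σ²)) = 0.27 ⇒ Δx = σ·√(−2 ln 0.27) = 9.139 × 1.618 = 14.79 m.
Width = 2Δx = 29.6 m.

29.6 m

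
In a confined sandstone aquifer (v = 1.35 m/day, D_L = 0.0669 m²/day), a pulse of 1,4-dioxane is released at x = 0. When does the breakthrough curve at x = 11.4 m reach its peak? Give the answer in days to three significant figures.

For the 1D instantaneous-source solution, setting ∂C/∂t = 0 at fixed x gives v²t² + 2Dt − x² = 0, so t = (√(D² + v²x²) − D)/v².
√(D² + v²x²) = √(0.0669² + 1.35² × 11.4²) = 15.39; v² = 1.8225.
t = (15.39 − 0.0669)/1.8225 = 8.41 days (vs. the pure-advection estimate x/v = 8.44 d).

8.41 days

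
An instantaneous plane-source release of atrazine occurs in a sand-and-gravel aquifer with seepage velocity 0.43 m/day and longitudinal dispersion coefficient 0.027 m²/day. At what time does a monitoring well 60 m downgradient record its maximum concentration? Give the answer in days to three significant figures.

For the 1D instantaneous-source solution, setting ∂C/∂t = 0 at fixed x gives v²t² + 2Dt − x² = 0, so t = (√(D² + v²x²) − D)/v².
√(D² + v²x²) = √(0.027² + 0.43² × 60²) = 25.80; v² = 0.1849.
t = (25.80 − 0.027)/0.1849 = 139 days (vs. the pure-advection estimate x/v = 140 d).

139 days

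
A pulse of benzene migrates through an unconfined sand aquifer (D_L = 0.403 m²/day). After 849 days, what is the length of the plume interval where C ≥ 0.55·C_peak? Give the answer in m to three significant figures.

57.2 m

The plume is Gaussian with σ = √(2Dt) = √(2 × 0.403 × 849) = 26.16 m.
C/C_peak = exp(−Δx²/(2σ²)) = 0.55 ⇒ Δx = σ·√(−2 ln 0.55) = 26.16 × 1.093 = 28.59 m.
Width = 2Δx = 57.2 m.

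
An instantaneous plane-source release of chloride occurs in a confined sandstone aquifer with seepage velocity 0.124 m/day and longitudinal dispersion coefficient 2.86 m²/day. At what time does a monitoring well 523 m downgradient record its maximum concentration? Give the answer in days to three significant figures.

4040 days

For the 1D instantaneous-source solution, setting ∂C/∂t = 0 at fixed x gives v²t² + 2Dt − x² = 0, so t = (√(D² + v²x²) − D)/v².
√(D² + v²x²) = √(2.86² + 0.124² × 523²) = 64.92; v² = 0.015376.
t = (64.92 − 2.86)/0.015376 = 4040 days (vs. the pure-advection estimate x/v = 4220 d).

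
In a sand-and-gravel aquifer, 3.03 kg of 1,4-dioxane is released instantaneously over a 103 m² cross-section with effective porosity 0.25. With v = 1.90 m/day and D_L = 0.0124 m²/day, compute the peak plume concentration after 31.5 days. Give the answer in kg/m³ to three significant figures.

0.0531 kg/m³

The peak of an instantaneous 1D plume sits at x = vt; there the Gaussian factor is 1 and C_max = M/(n_e·A·√(4πDt)), where n_e·A is the pore area the mass is dissolved in.
√(4πDt) = √(4π × 0.0124 × 31.5) = 2.215 m, so C_max = 3.03/(0.25 × 103 × 2.215) = 0.0531 kg/m³.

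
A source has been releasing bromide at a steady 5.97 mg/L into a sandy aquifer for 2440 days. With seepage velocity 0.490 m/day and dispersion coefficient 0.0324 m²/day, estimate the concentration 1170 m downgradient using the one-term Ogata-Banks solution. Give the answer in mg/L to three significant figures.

5.85 mg/L

For a continuous step input, C/C₀ ≈ ½·erfc((x−vt)/(2√(Dt))).
vt = 0.490 × 2440 = 1195.6 m and 2√(Dt) = 2√(0.0324 × 2440) = 17.78 m.
Argument (x−vt)/(2√(Dt)) = (1170 − 1195.6)/17.78 = -1.440; ½·erfc(-1.440) = 0.9791.
C = 5.97 × 0.9791 = 5.85 mg/L.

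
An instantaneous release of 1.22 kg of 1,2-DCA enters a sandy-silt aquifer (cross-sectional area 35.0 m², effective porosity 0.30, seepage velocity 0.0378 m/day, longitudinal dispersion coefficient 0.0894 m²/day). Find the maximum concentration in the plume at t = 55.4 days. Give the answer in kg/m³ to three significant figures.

0.0147 kg/m³

The peak of an instantaneous 1D plume sits at x = vt; there the Gaussian factor is 1 and C_max = M/(n_e·A·√(4πDt)), where n_e·A is the pore area the mass is dissolved in.
√(4πDt) = √(4π × 0.0894 × 55.4) = 7.889 m, so C_max = 1.22/(0.30 × 35.0 × 7.889) = 0.0147 kg/m³.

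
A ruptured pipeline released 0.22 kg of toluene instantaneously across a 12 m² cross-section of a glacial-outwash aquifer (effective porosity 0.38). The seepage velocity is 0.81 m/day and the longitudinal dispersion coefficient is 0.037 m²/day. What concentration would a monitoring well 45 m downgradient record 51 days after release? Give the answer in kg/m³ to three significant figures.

For an instantaneous plane source, C(x,t) = M/(n_e·A·√(4πDt)) · exp(−(x−vt)²/(4Dt)), with n_e·A the pore (flow) area.
Plume center vt = 0.81 × 51 = 41.31 m, so the well at 45 m is 3.69 m downgradient of the peak.
√(4πDt) = 4.870 m, giving peak height M/(n_e·A·√(4πDt)) = 0.22/(0.38 × 12 × 4.870) = 0.009907 kg/m³.
(x−vt)²/(4Dt) = (3.69)²/(4 × 0.037 × 51) = 1.804; exp(−1.804) = 0.1646.
C = 0.009907 × 0.1646 = 0.00163 kg/m³.

0.00163 kg/m³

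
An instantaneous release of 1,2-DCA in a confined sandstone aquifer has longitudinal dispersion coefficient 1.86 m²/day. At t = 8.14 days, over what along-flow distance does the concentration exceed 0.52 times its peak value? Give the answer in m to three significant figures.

The plume is Gaussian with σ = √(2Dt) = √(2 × 1.86 × 8.14) = 5.503 m.
C/C_peak = exp(−Δx²/(2σ²)) = 0.52 ⇒ Δx = σ·√(−2 ln 0.52) = 5.503 × 1.144 = 6.295 m.
Width = 2Δx = 12.6 m.

12.6 m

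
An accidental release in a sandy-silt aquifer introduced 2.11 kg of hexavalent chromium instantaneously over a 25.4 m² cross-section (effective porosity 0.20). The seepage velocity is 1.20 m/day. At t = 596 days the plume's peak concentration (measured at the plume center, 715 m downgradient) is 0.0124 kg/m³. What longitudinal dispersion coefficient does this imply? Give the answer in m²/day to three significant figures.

At the plume center C_max = M/(n_e·A·√(4πDt)), so D = M²/(4πt·(n_e·A·C_max)²).
n_e·A·C_max = 0.20 × 25.4 × 0.0124 = 0.06299 kg/m.
D = 2.11²/(4π × 596 × 0.06299²) = 0.150 m²/day.

0.150 m²/day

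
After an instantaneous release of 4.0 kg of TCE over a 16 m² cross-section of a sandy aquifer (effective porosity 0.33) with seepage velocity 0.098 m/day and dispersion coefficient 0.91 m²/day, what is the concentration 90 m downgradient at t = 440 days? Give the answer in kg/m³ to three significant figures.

0.00271 kg/m³

For an instantaneous plane source, C(x,t) = M/(n_e·A·√(4πDt)) · exp(−(x−vt)²/(4Dt)), with n_e·A the pore (flow) area.
Plume center vt = 0.098 × 440 = 43.12 m, so the well at 90 m is 46.88 m downgradient of the peak.
√(4πDt) = 70.93 m, giving peak height M/(n_e·A·√(4πDt)) = 4.0/(0.33 × 16 × 70.93) = 0.01068 kg/m³.
(x−vt)²/(4Dt) = (46.88)²/(4 × 0.91 × 440) = 1.372; exp(−1.372) = 0.2536.
C = 0.01068 × 0.2536 = 0.00271 kg/m³.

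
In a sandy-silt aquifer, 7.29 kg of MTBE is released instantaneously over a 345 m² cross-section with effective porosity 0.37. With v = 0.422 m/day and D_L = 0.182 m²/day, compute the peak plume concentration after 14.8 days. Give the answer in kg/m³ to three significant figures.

0.00982 kg/m³

The peak of an instantaneous 1D plume sits at x = vt; there the Gaussian factor is 1 and C_max = M/(n_e·A·√(4πDt)), where n_e·A is the pore area the mass is dissolved in.
√(4πDt) = √(4π × 0.182 × 14.8) = 5.818 m, so C_max = 7.29/(0.37 × 345 × 5.818) = 0.00982 kg/m³.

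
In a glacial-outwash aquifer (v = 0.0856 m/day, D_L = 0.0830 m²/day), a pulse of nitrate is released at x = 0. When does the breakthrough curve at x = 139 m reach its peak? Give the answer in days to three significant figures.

For the 1D instantaneous-source solution, setting ∂C/∂t = 0 at fixed x gives v²t² + 2Dt − x² = 0, so t = (√(D² + v²x²) − D)/v².
√(D² + v²x²) = √(0.0830² + 0.0856² × 139²) = 11.90; v² = 0.00732736.
t = (11.90 − 0.0830)/0.00732736 = 1610 days (vs. the pure-advection estimate x/v = 1620 d).

1610 days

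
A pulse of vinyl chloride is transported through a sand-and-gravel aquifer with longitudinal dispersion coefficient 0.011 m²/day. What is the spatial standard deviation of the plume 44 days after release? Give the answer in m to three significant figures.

0.984 m

Dispersive spreading gives a Gaussian with σ² = 2Dt; advection only shifts the center.
σ = √(2 × 0.011 × 44) = 0.984 m.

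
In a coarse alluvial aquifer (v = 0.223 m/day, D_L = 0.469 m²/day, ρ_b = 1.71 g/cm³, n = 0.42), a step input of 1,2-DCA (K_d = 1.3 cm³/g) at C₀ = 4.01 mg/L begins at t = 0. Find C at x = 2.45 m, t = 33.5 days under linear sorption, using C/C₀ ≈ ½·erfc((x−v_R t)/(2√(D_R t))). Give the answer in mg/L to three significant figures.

Retardation factor R = 1 + ρ_b·K_d/n = 1 + 1.71 × 1.3/0.42 = 6.293.
Sorption retards both mechanisms: v_R = v/R = 0.03544 m/day, D_R = D/R = 0.07453 m²/day.
v_R·t = 0.03544 × 33.5 = 1.18724 m; 2√(D_R t) = 3.160 m; argument = (2.45 − 1.18724)/3.160 = 0.3996.
C = C₀ × ½·erfc(0.3996) = 4.01 × 0.2860 = 1.15 mg/L.

1.15 mg/L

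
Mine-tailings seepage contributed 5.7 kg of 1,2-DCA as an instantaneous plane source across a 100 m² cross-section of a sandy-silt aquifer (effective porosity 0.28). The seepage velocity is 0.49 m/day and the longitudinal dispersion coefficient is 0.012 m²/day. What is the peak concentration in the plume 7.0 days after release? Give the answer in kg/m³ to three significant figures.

0.198 kg/m³

The peak of an instantaneous 1D plume sits at x = vt; there the Gaussian factor is 1 and C_max = M/(n_e·A·√(4πDt)), where n_e·A is the pore area the mass is dissolved in.
√(4πDt) = √(4π × 0.012 × 7.0) = 1.027 m, so C_max = 5.7/(0.28 × 100 × 1.027) = 0.198 kg/m³.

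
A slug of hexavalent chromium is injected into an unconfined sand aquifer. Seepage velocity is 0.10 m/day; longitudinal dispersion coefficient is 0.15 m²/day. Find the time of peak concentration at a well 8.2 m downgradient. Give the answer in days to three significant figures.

68.4 days

For the 1D instantaneous-source solution, setting ∂C/∂t = 0 at fixed x gives v²t² + 2Dt − x² = 0, so t = (√(D² + v²x²) − D)/v².
√(D² + v²x²) = √(0.15² + 0.10² × 8.2²) = 0.8336; v² = 0.01.
t = (0.8336 − 0.15)/0.01 = 68.4 days (vs. the pure-advection estimate x/v = 82.0 d).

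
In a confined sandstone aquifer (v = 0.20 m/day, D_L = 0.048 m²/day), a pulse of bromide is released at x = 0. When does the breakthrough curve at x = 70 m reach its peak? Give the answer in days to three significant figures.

349 days

For the 1D instantaneous-source solution, setting ∂C/∂t = 0 at fixed x gives v²t² + 2Dt − x² = 0, so t = (√(D² + v²x²) − D)/v².
√(D² + v²x²) = √(0.048² + 0.20² × 70²) = 14.00; v² = 0.04.
t = (14.00 − 0.048)/0.04 = 349 days (vs. the pure-advection estimate x/v = 350 d).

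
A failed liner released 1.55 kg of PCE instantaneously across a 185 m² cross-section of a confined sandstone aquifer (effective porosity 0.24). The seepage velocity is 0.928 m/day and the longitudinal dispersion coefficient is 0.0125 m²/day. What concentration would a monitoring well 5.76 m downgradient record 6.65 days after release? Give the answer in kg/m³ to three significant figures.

0.0205 kg/m³

For an instantaneous plane source, C(x,t) = M/(n_e·A·√(4πDt)) · exp(−(x−vt)²/(4Dt)), with n_e·A the pore (flow) area.
Plume center vt = 0.928 × 6.65 = 6.1712 m, so the well at 5.76 m is 0.4112 m upgradient of the peak.
√(4πDt) = 1.022 m, giving peak height M/(n_e·A·√(4πDt)) = 1.55/(0.24 × 185 × 1.022) = 0.03416 kg/m³.
(x−vt)²/(4Dt) = (-0.4112)²/(4 × 0.0125 × 6.65) = 0.5085; exp(−0.5085) = 0.6014.
C = 0.03416 × 0.6014 = 0.0205 kg/m³.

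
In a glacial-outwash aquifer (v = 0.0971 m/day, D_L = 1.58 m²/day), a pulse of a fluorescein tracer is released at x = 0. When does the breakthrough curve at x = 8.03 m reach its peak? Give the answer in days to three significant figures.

19.3 days

For the 1D instantaneous-source solution, setting ∂C/∂t = 0 at fixed x gives v²t² + 2Dt − x² = 0, so t = (√(D² + v²x²) − D)/v².
√(D² + v²x²) = √(1.58² + 0.0971² × 8.03²) = 1.762; v² = 0.00942841.
t = (1.762 − 1.58)/0.00942841 = 19.3 days (vs. the pure-advection estimate x/v = 82.7 d).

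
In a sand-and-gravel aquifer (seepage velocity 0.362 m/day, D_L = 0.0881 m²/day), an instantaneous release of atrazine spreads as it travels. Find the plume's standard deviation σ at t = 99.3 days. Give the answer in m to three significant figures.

Dispersive spreading gives a Gaussian with σ² = 2Dt; advection only shifts the center.
σ = √(2 × 0.0881 × 99.3) = 4.18 m.

4.18 m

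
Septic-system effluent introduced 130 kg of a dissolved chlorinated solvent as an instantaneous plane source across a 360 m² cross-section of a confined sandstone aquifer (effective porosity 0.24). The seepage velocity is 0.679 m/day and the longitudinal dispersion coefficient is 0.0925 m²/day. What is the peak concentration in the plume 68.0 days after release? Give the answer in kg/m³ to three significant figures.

0.169 kg/m³

The peak of an instantaneous 1D plume sits at x = vt; there the Gaussian factor is 1 and C_max = M/(n_e·A·√(4πDt)), where n_e·A is the pore area the mass is dissolved in.
√(4πDt) = √(4π × 0.0925 × 68.0) = 8.891 m, so C_max = 130/(0.24 × 360 × 8.891) = 0.169 kg/m³.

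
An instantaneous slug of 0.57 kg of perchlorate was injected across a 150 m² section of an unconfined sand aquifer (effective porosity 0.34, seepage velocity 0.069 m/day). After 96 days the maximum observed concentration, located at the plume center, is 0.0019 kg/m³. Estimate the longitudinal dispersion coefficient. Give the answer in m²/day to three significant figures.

0.0287 m²/day

At the plume center C_max = M/(n_e·A·√(4πDt)), so D = M²/(4πt·(n_e·A·C_max)²).
n_e·A·C_max = 0.34 × 150 × 0.0019 = 0.09690 kg/m.
D = 0.57²/(4π × 96 × 0.09690²) = 0.0287 m²/day.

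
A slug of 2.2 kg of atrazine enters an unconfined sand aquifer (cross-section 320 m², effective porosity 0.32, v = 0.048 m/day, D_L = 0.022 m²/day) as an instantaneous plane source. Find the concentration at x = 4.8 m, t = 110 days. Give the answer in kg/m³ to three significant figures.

For an instantaneous plane source, C(x,t) = M/(n_e·A·√(4πDt)) · exp(−(x−vt)²/(4Dt)), with n_e·A the pore (flow) area.
Plume center vt = 0.048 × 110 = 5.28 m, so the well at 4.8 m is 0.48 m upgradient of the peak.
√(4πDt) = 5.515 m, giving peak height M/(n_e·A·√(4πDt)) = 2.2/(0.32 × 320 × 5.515) = 0.003896 kg/m³.
(x−vt)²/(4Dt) = (-0.48)²/(4 × 0.022 × 110) = 0.02380; exp(−0.02380) = 0.9765.
C = 0.003896 × 0.9765 = 0.00380 kg/m³.

0.00380 kg/m³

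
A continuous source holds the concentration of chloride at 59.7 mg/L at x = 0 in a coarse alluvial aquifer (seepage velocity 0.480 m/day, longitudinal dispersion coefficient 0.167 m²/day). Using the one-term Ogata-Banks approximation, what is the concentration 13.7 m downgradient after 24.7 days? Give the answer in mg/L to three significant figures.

15.5 mg/L

For a continuous step input, C/C₀ ≈ ½·erfc((x−vt)/(2√(Dt))).
vt = 0.480 × 24.7 = 11.856 m and 2√(Dt) = 2√(0.167 × 24.7) = 4.062 m.
Argument (x−vt)/(2√(Dt)) = (13.7 − 11.856)/4.062 = 0.4540; ½·erfc(0.4540) = 0.2604.
C = 59.7 × 0.2604 = 15.5 mg/L.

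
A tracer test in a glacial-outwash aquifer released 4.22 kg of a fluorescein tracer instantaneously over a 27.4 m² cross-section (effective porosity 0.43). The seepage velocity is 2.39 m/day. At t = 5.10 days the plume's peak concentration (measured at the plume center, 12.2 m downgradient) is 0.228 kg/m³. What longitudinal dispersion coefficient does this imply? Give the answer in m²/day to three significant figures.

0.0385 m²/day

At the plume center C_max = M/(n_e·A·√(4πDt)), so D = M²/(4πt·(n_e·A·C_max)²).
n_e·A·C_max = 0.43 × 27.4 × 0.228 = 2.686 kg/m.
D = 4.22²/(4π × 5.10 × 2.686²) = 0.0385 m²/day.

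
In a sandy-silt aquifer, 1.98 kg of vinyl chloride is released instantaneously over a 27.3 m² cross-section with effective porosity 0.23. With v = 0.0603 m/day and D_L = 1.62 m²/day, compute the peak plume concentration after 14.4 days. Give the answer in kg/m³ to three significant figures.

The peak of an instantaneous 1D plume sits at x = vt; there the Gaussian factor is 1 and C_max = M/(n_e·A·√(4πDt)), where n_e·A is the pore area the mass is dissolved in.
√(4πDt) = √(4π × 1.62 × 14.4) = 17.12 m, so C_max = 1.98/(0.23 × 27.3 × 17.12) = 0.0184 kg/m³.

0.0184 kg/m³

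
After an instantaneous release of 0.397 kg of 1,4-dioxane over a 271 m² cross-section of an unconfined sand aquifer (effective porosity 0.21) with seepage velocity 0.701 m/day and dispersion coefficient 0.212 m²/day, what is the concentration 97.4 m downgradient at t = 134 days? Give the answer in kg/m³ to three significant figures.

For an instantaneous plane source, C(x,t) = M/(n_e·A·√(4πDt)) · exp(−(x−vt)²/(4Dt)), with n_e·A the pore (flow) area.
Plume center vt = 0.701 × 134 = 93.934 m, so the well at 97.4 m is 3.466 m downgradient of the peak.
√(4πDt) = 18.89 m, giving peak height M/(n_e·A·√(4πDt)) = 0.397/(0.21 × 271 × 18.89) = 0.0003693 kg/m³.
(x−vt)²/(4Dt) = (3.466)²/(4 × 0.212 × 134) = 0.1057; exp(−0.1057) = 0.8997.
C = 0.0003693 × 0.8997 = 0.000332 kg/m³.

0.000332 kg/m³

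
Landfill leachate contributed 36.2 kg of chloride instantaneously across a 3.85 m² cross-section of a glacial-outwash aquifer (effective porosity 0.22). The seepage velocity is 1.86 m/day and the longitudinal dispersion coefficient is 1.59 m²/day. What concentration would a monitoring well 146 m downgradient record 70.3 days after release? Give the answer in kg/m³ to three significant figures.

0.678 kg/m³

For an instantaneous plane source, C(x,t) = M/(n_e·A·√(4πDt)) · exp(−(x−vt)²/(4Dt)), with n_e·A the pore (flow) area.
Plume center vt = 1.86 × 70.3 = 130.758 m, so the well at 146 m is 15.242 m downgradient of the peak.
√(4πDt) = 37.48 m, giving peak height M/(n_e·A·√(4πDt)) = 36.2/(0.22 × 3.85 × 37.48) = 1.140 kg/m³.
(x−vt)²/(4Dt) = (15.242)²/(4 × 1.59 × 70.3) = 0.5196; exp(−0.5196) = 0.5948.
C = 1.140 × 0.5948 = 0.678 kg/m³.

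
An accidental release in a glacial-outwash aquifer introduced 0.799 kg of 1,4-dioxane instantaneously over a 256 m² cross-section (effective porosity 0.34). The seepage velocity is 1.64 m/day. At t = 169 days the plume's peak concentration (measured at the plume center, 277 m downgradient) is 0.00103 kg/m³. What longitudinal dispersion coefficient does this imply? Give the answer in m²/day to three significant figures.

At the plume center C_max = M/(n_e·A·√(4πDt)), so D = M²/(4πt·(n_e·A·C_max)²).
n_e·A·C_max = 0.34 × 256 × 0.00103 = 0.08965 kg/m.
D = 0.799²/(4π × 169 × 0.08965²) = 0.0374 m²/day.

0.0374 m²/day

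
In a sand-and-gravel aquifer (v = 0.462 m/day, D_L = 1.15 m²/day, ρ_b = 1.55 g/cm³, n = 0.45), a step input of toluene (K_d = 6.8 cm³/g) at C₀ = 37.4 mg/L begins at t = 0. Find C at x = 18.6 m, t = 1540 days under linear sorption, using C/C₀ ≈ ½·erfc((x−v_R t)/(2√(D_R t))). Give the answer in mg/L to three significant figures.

Retardation factor R = 1 + ρ_b·K_d/n = 1 + 1.55 × 6.8/0.45 = 24.42.
Sorption retards both mechanisms: v_R = v/R = 0.01892 m/day, D_R = D/R = 0.04709 m²/day.
v_R·t = 0.01892 × 1540 = 29.1368 m; 2√(D_R t) = 17.03 m; argument = (18.6 − 29.1368)/17.03 = -0.6187.
C = C₀ × ½·erfc(-0.6187) = 37.4 × 0.8092 = 30.3 mg/L.

30.3 mg/L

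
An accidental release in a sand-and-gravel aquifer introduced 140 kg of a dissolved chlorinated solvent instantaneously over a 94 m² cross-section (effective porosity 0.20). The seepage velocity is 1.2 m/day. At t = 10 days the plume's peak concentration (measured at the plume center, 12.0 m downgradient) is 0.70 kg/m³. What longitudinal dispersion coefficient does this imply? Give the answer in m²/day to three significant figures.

At the plume center C_max = M/(n_e·A·√(4πDt)), so D = M²/(4πt·(n_e·A·C_max)²).
n_e·A·C_max = 0.20 × 94 × 0.70 = 13.16 kg/m.
D = 140²/(4π × 10 × 13.16²) = 0.901 m²/day.

0.901 m²/day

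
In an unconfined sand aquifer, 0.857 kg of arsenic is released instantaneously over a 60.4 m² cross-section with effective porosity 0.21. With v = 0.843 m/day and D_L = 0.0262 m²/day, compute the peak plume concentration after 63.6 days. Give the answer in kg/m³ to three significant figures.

The peak of an instantaneous 1D plume sits at x = vt; there the Gaussian factor is 1 and C_max = M/(n_e·A·√(4πDt)), where n_e·A is the pore area the mass is dissolved in.
√(4πDt) = √(4π × 0.0262 × 63.6) = 4.576 m, so C_max = 0.857/(0.21 × 60.4 × 4.576) = 0.0148 kg/m³.

0.0148 kg/m³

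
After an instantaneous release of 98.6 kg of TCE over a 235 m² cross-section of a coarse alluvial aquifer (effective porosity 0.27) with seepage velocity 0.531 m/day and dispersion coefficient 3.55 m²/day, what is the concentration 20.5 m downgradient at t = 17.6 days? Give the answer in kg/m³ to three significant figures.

0.0337 kg/m³

For an instantaneous plane source, C(x,t) = M/(n_e·A·√(4πDt)) · exp(−(x−vt)²/(4Dt)), with n_e·A the pore (flow) area.
Plume center vt = 0.531 × 17.6 = 9.3456 m, so the well at 20.5 m is 11.1544 m downgradient of the peak.
√(4πDt) = 28.02 m, giving peak height M/(n_e·A·√(4πDt)) = 98.6/(0.27 × 235 × 28.02) = 0.05546 kg/m³.
(x−vt)²/(4Dt) = (11.1544)²/(4 × 3.55 × 17.6) = 0.4978; exp(−0.4978) = 0.6079.
C = 0.05546 × 0.6079 = 0.0337 kg/m³.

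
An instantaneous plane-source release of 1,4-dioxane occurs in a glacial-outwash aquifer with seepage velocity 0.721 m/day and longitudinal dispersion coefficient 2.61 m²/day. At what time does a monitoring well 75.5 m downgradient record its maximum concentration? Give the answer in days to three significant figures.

For the 1D instantaneous-source solution, setting ∂C/∂t = 0 at fixed x gives v²t² + 2Dt − x² = 0, so t = (√(D² + v²x²) − D)/v².
√(D² + v²x²) = √(2.61² + 0.721² × 75.5²) = 54.50; v² = 0.519841.
t = (54.50 − 2.61)/0.519841 = 99.8 days (vs. the pure-advection estimate x/v = 105 d).

99.8 days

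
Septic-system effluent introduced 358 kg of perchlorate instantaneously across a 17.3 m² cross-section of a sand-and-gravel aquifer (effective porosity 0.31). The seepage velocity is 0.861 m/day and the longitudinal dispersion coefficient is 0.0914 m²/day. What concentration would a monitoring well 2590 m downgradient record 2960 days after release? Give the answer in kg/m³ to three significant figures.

For an instantaneous plane source, C(x,t) = M/(n_e·A·√(4πDt)) · exp(−(x−vt)²/(4Dt)), with n_e·A the pore (flow) area.
Plume center vt = 0.861 × 2960 = 2548.56 m, so the well at 2590 m is 41.44 m downgradient of the peak.
√(4πDt) = 58.31 m, giving peak height M/(n_e·A·√(4πDt)) = 358/(0.31 × 17.3 × 58.31) = 1.145 kg/m³.
(x−vt)²/(4Dt) = (41.44)²/(4 × 0.0914 × 2960) = 1.587; exp(−1.587) = 0.2045.
C = 1.145 × 0.2045 = 0.234 kg/m³.

0.234 kg/m³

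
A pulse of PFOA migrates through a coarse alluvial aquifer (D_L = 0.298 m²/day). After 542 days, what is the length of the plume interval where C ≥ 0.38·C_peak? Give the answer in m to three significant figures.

50.0 m

The plume is Gaussian with σ = √(2Dt) = √(2 × 0.298 × 542) = 17.97 m.
C/C_peak = exp(−Δx²/(2σ²)) = 0.38 ⇒ Δx = σ·√(−2 ln 0.38) = 17.97 × 1.391 = 25.00 m.
Width = 2Δx = 50.0 m.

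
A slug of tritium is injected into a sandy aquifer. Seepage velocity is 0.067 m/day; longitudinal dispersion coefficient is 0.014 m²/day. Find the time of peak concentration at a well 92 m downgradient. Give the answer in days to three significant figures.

1370 days

For the 1D instantaneous-source solution, setting ∂C/∂t = 0 at fixed x gives v²t² + 2Dt − x² = 0, so t = (√(D² + v²x²) − D)/v².
√(D² + v²x²) = √(0.014² + 0.067² × 92²) = 6.164; v² = 0.004489.
t = (6.164 − 0.014)/0.004489 = 1370 days (vs. the pure-advection estimate x/v = 1370 d).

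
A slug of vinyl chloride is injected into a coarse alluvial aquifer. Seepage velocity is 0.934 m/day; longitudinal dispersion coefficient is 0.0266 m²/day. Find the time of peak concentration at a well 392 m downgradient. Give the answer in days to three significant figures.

For the 1D instantaneous-source solution, setting ∂C/∂t = 0 at fixed x gives v²t² + 2Dt − x² = 0, so t = (√(D² + v²x²) − D)/v².
√(D² + v²x²) = √(0.0266² + 0.934² × 392²) = 366.1; v² = 0.872356.
t = (366.1 − 0.0266)/0.872356 = 420 days (vs. the pure-advection estimate x/v = 420 d).

420 days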